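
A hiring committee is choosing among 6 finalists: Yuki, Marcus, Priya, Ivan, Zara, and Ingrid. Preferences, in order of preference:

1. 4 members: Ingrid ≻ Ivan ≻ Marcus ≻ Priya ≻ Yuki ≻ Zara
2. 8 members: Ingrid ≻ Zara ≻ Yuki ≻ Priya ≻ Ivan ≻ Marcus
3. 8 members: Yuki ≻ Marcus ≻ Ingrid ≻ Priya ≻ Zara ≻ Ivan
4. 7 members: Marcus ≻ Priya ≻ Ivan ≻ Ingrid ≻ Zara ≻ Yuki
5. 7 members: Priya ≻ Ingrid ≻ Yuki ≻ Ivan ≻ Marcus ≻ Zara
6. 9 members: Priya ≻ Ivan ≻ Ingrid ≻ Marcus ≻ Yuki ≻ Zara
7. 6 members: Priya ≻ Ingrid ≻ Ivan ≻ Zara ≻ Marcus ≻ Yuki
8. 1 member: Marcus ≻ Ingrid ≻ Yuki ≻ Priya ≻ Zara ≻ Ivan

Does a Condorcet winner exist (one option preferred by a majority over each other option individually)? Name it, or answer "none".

Priya

Priya vs Yuki: 33–17 for Priya.
Priya vs Marcus: 30–20 for Priya.
Priya vs Ivan: 46–4 for Priya.
Priya vs Zara: 42–8 for Priya.
Priya vs Ingrid: 29–21 for Priya.
Priya beats every other option head-to-head.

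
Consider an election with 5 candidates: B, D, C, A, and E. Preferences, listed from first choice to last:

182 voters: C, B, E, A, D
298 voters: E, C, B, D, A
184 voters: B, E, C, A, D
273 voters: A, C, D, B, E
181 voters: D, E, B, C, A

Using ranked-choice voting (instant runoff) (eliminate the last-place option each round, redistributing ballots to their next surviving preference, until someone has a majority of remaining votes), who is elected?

B

Round 1: B 184, D 181, C 182, A 273, E 298. Eliminate D.
Round 2: B 184, C 182, A 273, E 479. Eliminate C.
Round 3: B 366, A 273, E 479. Eliminate A.
Round 4: B 639, E 479. B has a majority.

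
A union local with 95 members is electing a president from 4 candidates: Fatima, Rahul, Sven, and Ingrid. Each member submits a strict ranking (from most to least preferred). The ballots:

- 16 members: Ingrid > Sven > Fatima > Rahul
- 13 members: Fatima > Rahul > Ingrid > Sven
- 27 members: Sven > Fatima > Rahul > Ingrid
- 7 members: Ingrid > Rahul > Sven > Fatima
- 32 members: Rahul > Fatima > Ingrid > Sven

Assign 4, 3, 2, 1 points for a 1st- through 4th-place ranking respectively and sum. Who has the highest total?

Fatima: 16·2 + 13·4 + 27·3 + 7·1 + 32·3 = 268
Rahul: 16·1 + 13·3 + 27·2 + 7·3 + 32·4 = 258
Sven: 16·3 + 13·1 + 27·4 + 7·2 + 32·1 = 215
Ingrid: 16·4 + 13·2 + 27·1 + 7·4 + 32·2 = 209
Fatima has the highest Borda score (268).

Fatima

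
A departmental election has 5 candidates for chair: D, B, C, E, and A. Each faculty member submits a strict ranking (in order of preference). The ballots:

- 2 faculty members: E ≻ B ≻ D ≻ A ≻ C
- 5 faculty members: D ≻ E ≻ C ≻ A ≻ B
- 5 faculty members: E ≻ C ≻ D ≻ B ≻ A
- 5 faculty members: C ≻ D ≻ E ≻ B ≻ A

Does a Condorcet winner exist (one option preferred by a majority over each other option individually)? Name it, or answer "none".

Checking pairwise contests:
C beats D 10–7.
D beats B 15–2.
E beats C 12–5.
D beats E 10–7.
D beats A 17–0.
Every option loses at least one head-to-head, so there is no Condorcet winner.

none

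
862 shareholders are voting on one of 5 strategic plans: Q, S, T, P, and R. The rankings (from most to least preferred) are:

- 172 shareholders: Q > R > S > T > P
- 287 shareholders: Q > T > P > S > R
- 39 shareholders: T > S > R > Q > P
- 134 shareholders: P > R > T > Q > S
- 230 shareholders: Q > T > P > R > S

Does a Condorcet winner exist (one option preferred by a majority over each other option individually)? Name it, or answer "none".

Q

Q vs S: 823–39 for Q.
Q vs T: 689–173 for Q.
Q vs P: 728–134 for Q.
Q vs R: 689–173 for Q.
Q beats every other option head-to-head.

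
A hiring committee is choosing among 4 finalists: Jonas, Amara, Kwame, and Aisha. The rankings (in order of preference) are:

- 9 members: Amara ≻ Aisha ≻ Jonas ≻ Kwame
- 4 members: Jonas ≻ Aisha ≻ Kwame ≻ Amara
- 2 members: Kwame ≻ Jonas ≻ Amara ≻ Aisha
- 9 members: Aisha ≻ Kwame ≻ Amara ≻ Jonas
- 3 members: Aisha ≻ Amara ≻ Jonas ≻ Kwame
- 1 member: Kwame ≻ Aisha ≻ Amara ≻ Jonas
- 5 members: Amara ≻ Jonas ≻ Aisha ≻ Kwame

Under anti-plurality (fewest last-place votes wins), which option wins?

Aisha

Last-place votes: Jonas 10, Amara 4, Kwame 17, Aisha 2.
Aisha is ranked last by the fewest voters, so Aisha wins.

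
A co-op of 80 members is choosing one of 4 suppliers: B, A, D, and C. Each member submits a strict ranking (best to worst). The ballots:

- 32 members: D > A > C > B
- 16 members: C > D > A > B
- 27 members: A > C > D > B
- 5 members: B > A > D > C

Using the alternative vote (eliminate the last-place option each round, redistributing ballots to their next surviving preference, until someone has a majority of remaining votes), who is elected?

D

Round 1: B 5, A 27, D 32, C 16. Eliminate B.
Round 2: A 32, D 32, C 16. Eliminate C.
Round 3: A 32, D 48. D has a majority.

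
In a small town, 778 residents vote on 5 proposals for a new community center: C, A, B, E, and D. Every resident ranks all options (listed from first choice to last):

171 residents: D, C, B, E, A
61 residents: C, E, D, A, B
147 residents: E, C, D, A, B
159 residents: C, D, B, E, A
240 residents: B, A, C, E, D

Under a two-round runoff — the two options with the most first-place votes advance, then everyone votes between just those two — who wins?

Round 1 first-place votes: C 220, A 0, B 240, E 147, D 171.
B and C advance.
Runoff: B is preferred to C by 240 voters; C by 538.
C wins the runoff.

C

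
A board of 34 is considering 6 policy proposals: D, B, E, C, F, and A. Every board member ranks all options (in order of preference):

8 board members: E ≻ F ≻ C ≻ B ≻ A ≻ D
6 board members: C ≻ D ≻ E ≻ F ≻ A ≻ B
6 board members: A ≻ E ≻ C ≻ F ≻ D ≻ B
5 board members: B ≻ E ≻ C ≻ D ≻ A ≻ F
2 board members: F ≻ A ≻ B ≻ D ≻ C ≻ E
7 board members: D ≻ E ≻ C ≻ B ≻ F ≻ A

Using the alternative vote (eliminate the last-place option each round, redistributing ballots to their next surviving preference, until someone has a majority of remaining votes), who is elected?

Round 1: D 7, B 5, E 8, C 6, F 2, A 6. Eliminate F.
Round 2: D 7, B 5, E 8, C 6, A 8. Eliminate B.
Round 3: D 7, E 13, C 6, A 8. Eliminate C.
Round 4: D 13, E 13, A 8. Eliminate A.
Round 5: D 15, E 19. E has a majority.

E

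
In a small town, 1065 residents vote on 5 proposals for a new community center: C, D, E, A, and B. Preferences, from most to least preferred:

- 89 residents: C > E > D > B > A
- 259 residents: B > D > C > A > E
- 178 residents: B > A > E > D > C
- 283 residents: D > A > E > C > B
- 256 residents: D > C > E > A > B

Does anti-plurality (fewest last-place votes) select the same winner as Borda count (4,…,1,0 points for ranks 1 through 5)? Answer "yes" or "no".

yes

Anti-plurality — last-place votes: C 178, D 0, E 259, A 89, B 539. Winner: D.
Borda — scores: C 1925, D 3289, E 1701, A 1898, B 1837. Winner: D.
The two methods agree.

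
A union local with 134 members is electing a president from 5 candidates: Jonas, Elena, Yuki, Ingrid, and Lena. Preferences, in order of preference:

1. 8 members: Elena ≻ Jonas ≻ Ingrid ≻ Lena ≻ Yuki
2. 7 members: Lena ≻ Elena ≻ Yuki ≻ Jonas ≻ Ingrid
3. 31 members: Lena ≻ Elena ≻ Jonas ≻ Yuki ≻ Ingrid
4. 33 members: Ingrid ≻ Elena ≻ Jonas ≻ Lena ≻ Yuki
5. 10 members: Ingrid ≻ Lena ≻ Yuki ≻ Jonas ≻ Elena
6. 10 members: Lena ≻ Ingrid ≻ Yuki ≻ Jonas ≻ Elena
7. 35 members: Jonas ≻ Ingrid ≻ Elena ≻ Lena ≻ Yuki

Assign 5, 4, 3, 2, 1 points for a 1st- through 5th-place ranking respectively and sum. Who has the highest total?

Jonas: 8·4 + 7·2 + 31·3 + 33·3 + 10·2 + 10·2 + 35·5 = 453
Elena: 8·5 + 7·4 + 31·4 + 33·4 + 10·1 + 10·1 + 35·3 = 449
Yuki: 8·1 + 7·3 + 31·2 + 33·1 + 10·3 + 10·3 + 35·1 = 219
Ingrid: 8·3 + 7·1 + 31·1 + 33·5 + 10·5 + 10·4 + 35·4 = 457
Lena: 8·2 + 7·5 + 31·5 + 33·2 + 10·4 + 10·5 + 35·2 = 432
Ingrid has the highest Borda score (457).

Ingrid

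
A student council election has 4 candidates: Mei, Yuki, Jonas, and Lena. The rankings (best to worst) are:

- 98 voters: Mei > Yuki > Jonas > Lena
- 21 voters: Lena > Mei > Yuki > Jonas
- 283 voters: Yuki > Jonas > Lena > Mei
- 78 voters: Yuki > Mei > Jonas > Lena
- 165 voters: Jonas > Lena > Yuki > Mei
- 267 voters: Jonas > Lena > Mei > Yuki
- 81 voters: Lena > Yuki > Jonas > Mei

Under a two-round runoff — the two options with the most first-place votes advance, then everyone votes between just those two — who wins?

Round 1 first-place votes: Mei 98, Yuki 361, Jonas 432, Lena 102.
Jonas and Yuki advance.
Runoff: Jonas is preferred to Yuki by 432 voters; Yuki by 561.
Yuki wins the runoff.

Yuki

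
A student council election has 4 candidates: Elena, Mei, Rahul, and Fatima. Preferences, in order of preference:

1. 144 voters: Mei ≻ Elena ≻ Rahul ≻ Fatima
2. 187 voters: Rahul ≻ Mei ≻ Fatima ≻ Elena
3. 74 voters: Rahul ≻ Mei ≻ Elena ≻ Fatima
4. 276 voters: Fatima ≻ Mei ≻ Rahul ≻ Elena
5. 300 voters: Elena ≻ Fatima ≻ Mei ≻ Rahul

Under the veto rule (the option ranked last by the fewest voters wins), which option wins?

Last-place votes: Elena 463, Mei 0, Rahul 300, Fatima 218.
Mei is ranked last by the fewest voters, so Mei wins.

Mei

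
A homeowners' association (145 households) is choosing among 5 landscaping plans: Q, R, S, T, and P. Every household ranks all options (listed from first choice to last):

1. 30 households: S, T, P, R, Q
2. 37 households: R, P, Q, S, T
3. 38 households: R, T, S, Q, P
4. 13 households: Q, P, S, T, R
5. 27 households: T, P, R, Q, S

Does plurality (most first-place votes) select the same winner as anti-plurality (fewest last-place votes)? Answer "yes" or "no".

yes

Plurality — first-place votes: Q 13, R 75, S 30, T 27, P 0. Winner: R.
Anti-plurality — last-place votes: Q 30, R 13, S 27, T 37, P 38. Winner: R.
The two methods agree.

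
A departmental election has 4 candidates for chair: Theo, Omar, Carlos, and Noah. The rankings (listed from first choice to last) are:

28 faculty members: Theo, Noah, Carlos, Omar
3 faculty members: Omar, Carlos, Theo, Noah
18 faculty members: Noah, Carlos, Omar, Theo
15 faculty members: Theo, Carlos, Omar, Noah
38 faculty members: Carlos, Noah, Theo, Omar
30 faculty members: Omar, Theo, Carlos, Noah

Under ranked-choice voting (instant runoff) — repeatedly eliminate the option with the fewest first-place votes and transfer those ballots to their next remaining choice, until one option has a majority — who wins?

Theo

Round 1: Theo 43, Omar 33, Carlos 38, Noah 18. Eliminate Noah.
Round 2: Theo 43, Omar 33, Carlos 56. Eliminate Omar.
Round 3: Theo 73, Carlos 59. Theo has a majority.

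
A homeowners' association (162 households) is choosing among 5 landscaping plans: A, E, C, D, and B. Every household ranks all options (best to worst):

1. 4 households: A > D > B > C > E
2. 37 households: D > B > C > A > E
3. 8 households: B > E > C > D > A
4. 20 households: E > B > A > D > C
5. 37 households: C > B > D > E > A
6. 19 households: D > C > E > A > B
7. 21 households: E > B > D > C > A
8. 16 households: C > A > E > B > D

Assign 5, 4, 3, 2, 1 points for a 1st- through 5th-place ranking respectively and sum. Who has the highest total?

B

A: 4·5 + 37·2 + 8·1 + 20·3 + 37·1 + 19·2 + 21·1 + 16·4 = 322
E: 4·1 + 37·1 + 8·4 + 20·5 + 37·2 + 19·3 + 21·5 + 16·3 = 457
C: 4·2 + 37·3 + 8·3 + 20·1 + 37·5 + 19·4 + 21·2 + 16·5 = 546
D: 4·4 + 37·5 + 8·2 + 20·2 + 37·3 + 19·5 + 21·3 + 16·1 = 542
B: 4·3 + 37·4 + 8·5 + 20·4 + 37·4 + 19·1 + 21·4 + 16·2 = 563
B has the highest Borda score (563).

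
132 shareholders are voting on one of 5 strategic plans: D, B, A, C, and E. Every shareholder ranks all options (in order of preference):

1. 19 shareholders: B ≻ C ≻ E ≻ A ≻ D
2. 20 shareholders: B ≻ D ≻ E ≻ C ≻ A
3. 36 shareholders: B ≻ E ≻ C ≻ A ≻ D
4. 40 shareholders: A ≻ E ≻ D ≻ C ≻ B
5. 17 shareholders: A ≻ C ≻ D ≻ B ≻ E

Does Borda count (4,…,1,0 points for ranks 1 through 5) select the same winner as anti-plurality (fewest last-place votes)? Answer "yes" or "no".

Borda — scores: D 174, B 317, A 283, C 240, E 306. Winner: B.
Anti-plurality — last-place votes: D 55, B 40, A 20, C 0, E 17. Winner: C.
The two methods disagree.

no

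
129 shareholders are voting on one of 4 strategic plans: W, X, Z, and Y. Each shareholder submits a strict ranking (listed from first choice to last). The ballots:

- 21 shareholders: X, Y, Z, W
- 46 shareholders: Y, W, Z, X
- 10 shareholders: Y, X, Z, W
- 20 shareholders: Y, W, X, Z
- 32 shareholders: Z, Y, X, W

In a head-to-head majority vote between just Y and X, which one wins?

Y

Voters preferring Y to X: 108; preferring X to Y: 21.
Y wins the head-to-head.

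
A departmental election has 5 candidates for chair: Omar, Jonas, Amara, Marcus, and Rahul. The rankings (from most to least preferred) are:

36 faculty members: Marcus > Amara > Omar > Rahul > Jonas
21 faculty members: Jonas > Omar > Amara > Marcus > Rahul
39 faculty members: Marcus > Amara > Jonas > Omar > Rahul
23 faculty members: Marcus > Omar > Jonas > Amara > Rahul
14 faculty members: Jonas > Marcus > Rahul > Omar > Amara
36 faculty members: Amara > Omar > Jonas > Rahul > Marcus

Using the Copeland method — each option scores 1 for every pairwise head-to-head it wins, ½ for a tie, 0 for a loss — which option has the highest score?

Omar: beats Jonas and Rahul; loses to Amara and Marcus → score 2.
Jonas: beats Rahul; loses to Omar, Amara, and Marcus → score 1.
Amara: beats Omar, Jonas, and Rahul; loses to Marcus → score 3.
Marcus: beats Omar, Jonas, Amara, and Rahul → score 4.
Rahul: loses to Omar, Jonas, Amara, and Marcus → score 0.
Marcus has the best pairwise record.

Marcus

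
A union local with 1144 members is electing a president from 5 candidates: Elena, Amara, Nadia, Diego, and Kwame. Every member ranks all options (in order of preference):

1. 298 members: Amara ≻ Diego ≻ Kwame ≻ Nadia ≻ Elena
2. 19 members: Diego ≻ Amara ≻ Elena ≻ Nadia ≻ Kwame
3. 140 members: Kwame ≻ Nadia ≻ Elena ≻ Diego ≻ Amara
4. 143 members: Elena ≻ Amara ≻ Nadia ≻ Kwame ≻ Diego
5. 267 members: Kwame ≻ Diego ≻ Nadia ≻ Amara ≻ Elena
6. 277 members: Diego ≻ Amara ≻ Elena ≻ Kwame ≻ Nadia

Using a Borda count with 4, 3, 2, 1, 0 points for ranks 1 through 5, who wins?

Elena: 298·0 + 19·2 + 140·2 + 143·4 + 267·0 + 277·2 = 1444
Amara: 298·4 + 19·3 + 140·0 + 143·3 + 267·1 + 277·3 = 2776
Nadia: 298·1 + 19·1 + 140·3 + 143·2 + 267·2 + 277·0 = 1557
Diego: 298·3 + 19·4 + 140·1 + 143·0 + 267·3 + 277·4 = 3019
Kwame: 298·2 + 19·0 + 140·4 + 143·1 + 267·4 + 277·1 = 2644
Diego has the highest Borda score (3019).

Diego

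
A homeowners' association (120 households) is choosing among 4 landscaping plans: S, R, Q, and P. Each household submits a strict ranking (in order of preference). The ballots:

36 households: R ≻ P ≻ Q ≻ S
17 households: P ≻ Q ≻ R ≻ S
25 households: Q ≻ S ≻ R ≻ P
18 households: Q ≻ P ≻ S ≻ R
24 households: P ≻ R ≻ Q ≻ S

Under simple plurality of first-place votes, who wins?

Q

First-place votes: S 0, R 36, Q 43, P 41.
Q has the most first-place votes.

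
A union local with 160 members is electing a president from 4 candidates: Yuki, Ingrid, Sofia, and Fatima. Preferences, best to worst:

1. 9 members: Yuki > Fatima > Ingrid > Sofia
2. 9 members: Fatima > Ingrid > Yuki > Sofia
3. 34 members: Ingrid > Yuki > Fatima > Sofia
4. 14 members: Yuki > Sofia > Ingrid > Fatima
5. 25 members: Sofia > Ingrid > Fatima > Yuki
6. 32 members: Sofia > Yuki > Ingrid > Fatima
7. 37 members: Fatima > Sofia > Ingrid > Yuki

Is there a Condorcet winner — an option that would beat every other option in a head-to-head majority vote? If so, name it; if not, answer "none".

Checking pairwise contests:
Ingrid beats Yuki 105–55.
Sofia beats Ingrid 108–52.
Fatima beats Sofia 89–71.
Yuki beats Fatima 89–71.
Every option loses at least one head-to-head, so there is no Condorcet winner.

none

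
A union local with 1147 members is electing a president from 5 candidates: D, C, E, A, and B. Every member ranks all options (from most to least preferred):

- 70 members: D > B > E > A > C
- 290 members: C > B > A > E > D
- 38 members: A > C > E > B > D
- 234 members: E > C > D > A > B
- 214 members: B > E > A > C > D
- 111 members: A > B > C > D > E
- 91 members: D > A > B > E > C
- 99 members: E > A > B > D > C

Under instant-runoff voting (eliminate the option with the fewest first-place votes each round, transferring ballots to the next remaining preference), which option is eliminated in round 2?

D

Round 1: D 161, C 290, E 333, A 149, B 214. Eliminate A.
Round 2: D 161, C 328, E 333, B 325. Eliminate D.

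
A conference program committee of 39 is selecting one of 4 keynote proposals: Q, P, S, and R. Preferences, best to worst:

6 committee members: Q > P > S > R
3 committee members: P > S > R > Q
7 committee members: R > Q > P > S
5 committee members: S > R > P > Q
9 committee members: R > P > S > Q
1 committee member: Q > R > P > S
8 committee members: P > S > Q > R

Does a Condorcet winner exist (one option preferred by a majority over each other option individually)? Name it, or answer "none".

none

Checking pairwise contests:
P beats Q 25–14.
R beats P 22–17.
P beats S 34–5.
S beats R 22–17.
Every option loses at least one head-to-head, so there is no Condorcet winner.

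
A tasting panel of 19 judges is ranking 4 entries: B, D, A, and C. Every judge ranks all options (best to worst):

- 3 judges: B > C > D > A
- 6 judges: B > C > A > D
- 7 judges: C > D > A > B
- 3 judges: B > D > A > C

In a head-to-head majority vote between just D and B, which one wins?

Voters preferring D to B: 7; preferring B to D: 12.
B wins the head-to-head.

B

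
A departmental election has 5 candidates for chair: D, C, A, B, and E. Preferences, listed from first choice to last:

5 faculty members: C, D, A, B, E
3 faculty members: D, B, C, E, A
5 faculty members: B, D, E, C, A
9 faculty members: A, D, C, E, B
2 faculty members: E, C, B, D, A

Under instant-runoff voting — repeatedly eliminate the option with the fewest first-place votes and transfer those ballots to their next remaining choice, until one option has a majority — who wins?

Round 1: D 3, C 5, A 9, B 5, E 2. Eliminate E.
Round 2: D 3, C 7, A 9, B 5. Eliminate D.
Round 3: C 7, A 9, B 8. Eliminate C.
Round 4: A 14, B 10. A has a majority.

A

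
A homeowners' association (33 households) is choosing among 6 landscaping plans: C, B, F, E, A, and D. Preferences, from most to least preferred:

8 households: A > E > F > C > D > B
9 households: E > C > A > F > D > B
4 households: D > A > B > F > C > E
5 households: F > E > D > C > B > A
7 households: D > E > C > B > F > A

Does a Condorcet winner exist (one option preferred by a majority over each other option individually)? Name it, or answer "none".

E

E vs C: 29–4 for E.
E vs B: 29–4 for E.
E vs F: 24–9 for E.
E vs A: 21–12 for E.
E vs D: 22–11 for E.
E beats every other option head-to-head.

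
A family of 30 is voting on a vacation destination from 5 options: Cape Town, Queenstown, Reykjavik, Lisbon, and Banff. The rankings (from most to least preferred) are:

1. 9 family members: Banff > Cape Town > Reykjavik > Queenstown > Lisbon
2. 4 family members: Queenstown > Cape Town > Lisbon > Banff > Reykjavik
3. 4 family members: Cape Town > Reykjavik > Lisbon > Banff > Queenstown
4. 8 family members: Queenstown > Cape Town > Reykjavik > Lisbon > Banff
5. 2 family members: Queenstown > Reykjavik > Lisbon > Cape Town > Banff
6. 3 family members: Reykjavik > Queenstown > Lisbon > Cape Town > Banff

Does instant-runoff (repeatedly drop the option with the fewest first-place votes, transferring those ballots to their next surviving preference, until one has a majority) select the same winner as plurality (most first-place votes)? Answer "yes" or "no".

Instant-runoff — R1 Cape Town 4, Queenstown 14, Reykjavik 3, Lisbon 0, Banff 9 (Lisbon out); R2 Cape Town 4, Queenstown 14, Reykjavik 3, Banff 9 (Reykjavik out); R3 Cape Town 4, Queenstown 17, Banff 9 (Queenstown winner). Winner: Queenstown.
Plurality — first-place votes: Cape Town 4, Queenstown 14, Reykjavik 3, Lisbon 0, Banff 9. Winner: Queenstown.
The two methods agree.

yes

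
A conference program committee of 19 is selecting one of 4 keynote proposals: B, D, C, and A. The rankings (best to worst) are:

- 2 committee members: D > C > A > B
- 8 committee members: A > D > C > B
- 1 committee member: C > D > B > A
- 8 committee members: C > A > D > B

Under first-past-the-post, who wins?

First-place votes: B 0, D 2, C 9, A 8.
C has the most first-place votes.

C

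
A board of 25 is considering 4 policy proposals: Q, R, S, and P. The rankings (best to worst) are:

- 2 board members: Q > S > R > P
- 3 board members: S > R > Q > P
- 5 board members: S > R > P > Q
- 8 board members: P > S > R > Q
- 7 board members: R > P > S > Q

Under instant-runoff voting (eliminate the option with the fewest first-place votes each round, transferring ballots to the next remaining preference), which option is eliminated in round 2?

Round 1: Q 2, R 7, S 8, P 8. Eliminate Q.
Round 2: R 7, S 10, P 8. Eliminate R.

R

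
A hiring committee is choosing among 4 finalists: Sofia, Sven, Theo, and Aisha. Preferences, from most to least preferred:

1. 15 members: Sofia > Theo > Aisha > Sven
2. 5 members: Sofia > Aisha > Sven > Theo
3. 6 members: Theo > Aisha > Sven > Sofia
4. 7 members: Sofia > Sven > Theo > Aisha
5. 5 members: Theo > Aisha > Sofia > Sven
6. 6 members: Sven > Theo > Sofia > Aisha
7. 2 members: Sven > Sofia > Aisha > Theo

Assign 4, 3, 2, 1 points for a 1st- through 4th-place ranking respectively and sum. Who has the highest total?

Sofia: 15·4 + 5·4 + 6·1 + 7·4 + 5·2 + 6·2 + 2·3 = 142
Sven: 15·1 + 5·2 + 6·2 + 7·3 + 5·1 + 6·4 + 2·4 = 95
Theo: 15·3 + 5·1 + 6·4 + 7·2 + 5·4 + 6·3 + 2·1 = 128
Aisha: 15·2 + 5·3 + 6·3 + 7·1 + 5·3 + 6·1 + 2·2 = 95
Sofia has the highest Borda score (142).

Sofia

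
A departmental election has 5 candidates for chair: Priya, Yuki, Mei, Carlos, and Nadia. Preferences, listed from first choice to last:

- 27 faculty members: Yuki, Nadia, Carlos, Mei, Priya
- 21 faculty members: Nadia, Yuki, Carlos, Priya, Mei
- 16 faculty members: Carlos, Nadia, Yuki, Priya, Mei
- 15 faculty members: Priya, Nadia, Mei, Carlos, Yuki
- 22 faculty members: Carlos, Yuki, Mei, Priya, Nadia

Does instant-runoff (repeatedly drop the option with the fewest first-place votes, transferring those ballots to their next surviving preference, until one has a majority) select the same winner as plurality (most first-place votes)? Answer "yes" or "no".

no

Instant-runoff — R1 Priya 15, Yuki 27, Mei 0, Carlos 38, Nadia 21 (Mei out); R2 Priya 15, Yuki 27, Carlos 38, Nadia 21 (Priya out); R3 Yuki 27, Carlos 38, Nadia 36 (Yuki out); R4 Carlos 38, Nadia 63 (Nadia winner). Winner: Nadia.
Plurality — first-place votes: Priya 15, Yuki 27, Mei 0, Carlos 38, Nadia 21. Winner: Carlos.
The two methods disagree.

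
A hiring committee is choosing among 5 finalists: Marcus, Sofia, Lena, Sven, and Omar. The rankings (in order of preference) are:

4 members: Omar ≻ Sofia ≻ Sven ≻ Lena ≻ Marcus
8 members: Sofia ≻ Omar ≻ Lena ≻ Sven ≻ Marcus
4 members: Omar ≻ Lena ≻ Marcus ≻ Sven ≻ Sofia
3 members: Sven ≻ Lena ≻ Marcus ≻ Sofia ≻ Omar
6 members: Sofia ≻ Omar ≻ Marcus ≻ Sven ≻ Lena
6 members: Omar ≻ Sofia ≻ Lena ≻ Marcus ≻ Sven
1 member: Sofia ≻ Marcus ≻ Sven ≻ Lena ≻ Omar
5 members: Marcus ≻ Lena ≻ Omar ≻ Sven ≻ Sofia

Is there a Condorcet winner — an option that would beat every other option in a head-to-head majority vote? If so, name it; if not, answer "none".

Omar vs Marcus: 28–9 for Omar.
Omar vs Sofia: 19–18 for Omar.
Omar vs Lena: 28–9 for Omar.
Omar vs Sven: 33–4 for Omar.
Omar beats every other option head-to-head.

Omar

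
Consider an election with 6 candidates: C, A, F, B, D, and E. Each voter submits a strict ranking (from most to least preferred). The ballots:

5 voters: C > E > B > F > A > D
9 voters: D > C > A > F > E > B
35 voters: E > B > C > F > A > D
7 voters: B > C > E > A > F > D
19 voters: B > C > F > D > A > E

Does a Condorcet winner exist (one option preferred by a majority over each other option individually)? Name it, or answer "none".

Checking pairwise contests:
B beats C 61–14.
C beats A 75–0.
C beats F 75–0.
E beats B 49–26.
C beats D 66–9.
C beats E 40–35.
Every option loses at least one head-to-head, so there is no Condorcet winner.

none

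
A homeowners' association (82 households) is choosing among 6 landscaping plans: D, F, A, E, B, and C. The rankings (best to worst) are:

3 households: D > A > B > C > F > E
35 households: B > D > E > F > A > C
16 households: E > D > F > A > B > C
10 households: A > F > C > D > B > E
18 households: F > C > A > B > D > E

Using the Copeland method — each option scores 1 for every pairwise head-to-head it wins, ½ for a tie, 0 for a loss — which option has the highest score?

D: beats F, A, E, and C; loses to B → score 4.
F: beats A, B, and C; loses to D and E → score 3.
A: beats B and C; loses to D, F, and E → score 2.
E: beats F, A, and C; loses to D and B → score 3.
B: beats D, E, and C; loses to F and A → score 3.
C: loses to D, F, A, E, and B → score 0.
D has the best pairwise record.

D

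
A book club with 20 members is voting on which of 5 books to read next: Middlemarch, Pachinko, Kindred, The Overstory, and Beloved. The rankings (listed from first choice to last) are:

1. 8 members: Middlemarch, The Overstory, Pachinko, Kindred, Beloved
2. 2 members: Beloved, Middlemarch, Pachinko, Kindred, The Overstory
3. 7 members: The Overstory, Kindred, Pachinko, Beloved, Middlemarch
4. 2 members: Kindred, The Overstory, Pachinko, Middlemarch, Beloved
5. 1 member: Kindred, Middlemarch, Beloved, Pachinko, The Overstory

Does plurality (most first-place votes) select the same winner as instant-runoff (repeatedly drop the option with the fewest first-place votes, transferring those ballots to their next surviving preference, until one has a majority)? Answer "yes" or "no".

Plurality — first-place votes: Middlemarch 8, Pachinko 0, Kindred 3, The Overstory 7, Beloved 2. Winner: Middlemarch.
Instant-runoff — R1 Middlemarch 8, Pachinko 0, Kindred 3, The Overstory 7, Beloved 2 (Pachinko out); R2 Middlemarch 8, Kindred 3, The Overstory 7, Beloved 2 (Beloved out); R3 Middlemarch 10, Kindred 3, The Overstory 7 (Kindred out); R4 Middlemarch 11, The Overstory 9 (Middlemarch winner). Winner: Middlemarch.
The two methods agree.

yes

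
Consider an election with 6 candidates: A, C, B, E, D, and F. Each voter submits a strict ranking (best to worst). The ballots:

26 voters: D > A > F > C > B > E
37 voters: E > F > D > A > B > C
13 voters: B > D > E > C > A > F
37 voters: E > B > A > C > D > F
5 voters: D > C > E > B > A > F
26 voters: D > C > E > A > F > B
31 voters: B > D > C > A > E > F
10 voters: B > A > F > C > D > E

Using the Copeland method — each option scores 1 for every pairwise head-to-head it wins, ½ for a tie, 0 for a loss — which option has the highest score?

A: beats C and F; loses to B, E, and D → score 2.
C: beats E and F; loses to A, B, and D → score 2.
B: beats A, C, and F; loses to E and D → score 3.
E: beats A, B, and F; loses to C and D → score 3.
D: beats A, C, B, E, and F → score 5.
F: loses to A, C, B, E, and D → score 0.
D has the best pairwise record.

D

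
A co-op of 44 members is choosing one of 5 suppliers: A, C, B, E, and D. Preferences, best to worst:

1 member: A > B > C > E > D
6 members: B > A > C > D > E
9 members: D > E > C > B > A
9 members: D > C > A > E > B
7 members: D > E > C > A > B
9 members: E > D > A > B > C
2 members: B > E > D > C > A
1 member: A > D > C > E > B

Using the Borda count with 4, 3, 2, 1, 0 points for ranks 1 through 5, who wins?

A: 1·4 + 6·3 + 9·0 + 9·2 + 7·1 + 9·2 + 2·0 + 1·4 = 69
C: 1·2 + 6·2 + 9·2 + 9·3 + 7·2 + 9·0 + 2·1 + 1·2 = 77
B: 1·3 + 6·4 + 9·1 + 9·0 + 7·0 + 9·1 + 2·4 + 1·0 = 53
E: 1·1 + 6·0 + 9·3 + 9·1 + 7·3 + 9·4 + 2·3 + 1·1 = 101
D: 1·0 + 6·1 + 9·4 + 9·4 + 7·4 + 9·3 + 2·2 + 1·3 = 140
D has the highest Borda score (140).

D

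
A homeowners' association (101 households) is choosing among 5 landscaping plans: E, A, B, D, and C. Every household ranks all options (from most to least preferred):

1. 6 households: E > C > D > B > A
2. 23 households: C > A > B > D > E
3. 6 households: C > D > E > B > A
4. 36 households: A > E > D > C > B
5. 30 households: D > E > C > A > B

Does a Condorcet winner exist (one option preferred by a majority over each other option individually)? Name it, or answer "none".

none

Checking pairwise contests:
A beats E 59–42.
C beats A 65–36.
E beats B 78–23.
A beats D 59–42.
E beats C 72–29.
Every option loses at least one head-to-head, so there is no Condorcet winner.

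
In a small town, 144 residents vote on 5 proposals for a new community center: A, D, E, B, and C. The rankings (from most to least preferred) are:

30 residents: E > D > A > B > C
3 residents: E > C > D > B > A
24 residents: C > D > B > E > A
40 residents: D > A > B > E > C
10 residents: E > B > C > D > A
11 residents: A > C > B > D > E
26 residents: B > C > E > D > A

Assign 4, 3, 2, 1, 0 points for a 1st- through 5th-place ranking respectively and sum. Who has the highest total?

D

A: 30·2 + 3·0 + 24·0 + 40·3 + 10·0 + 11·4 + 26·0 = 224
D: 30·3 + 3·2 + 24·3 + 40·4 + 10·1 + 11·1 + 26·1 = 375
E: 30·4 + 3·4 + 24·1 + 40·1 + 10·4 + 11·0 + 26·2 = 288
B: 30·1 + 3·1 + 24·2 + 40·2 + 10·3 + 11·2 + 26·4 = 317
C: 30·0 + 3·3 + 24·4 + 40·0 + 10·2 + 11·3 + 26·3 = 236
D has the highest Borda score (375).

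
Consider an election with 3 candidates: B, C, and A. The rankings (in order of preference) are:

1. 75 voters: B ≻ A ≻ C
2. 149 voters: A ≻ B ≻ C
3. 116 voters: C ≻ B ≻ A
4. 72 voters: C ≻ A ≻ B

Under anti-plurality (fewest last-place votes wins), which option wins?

Last-place votes: B 72, C 224, A 116.
B is ranked last by the fewest voters, so B wins.

B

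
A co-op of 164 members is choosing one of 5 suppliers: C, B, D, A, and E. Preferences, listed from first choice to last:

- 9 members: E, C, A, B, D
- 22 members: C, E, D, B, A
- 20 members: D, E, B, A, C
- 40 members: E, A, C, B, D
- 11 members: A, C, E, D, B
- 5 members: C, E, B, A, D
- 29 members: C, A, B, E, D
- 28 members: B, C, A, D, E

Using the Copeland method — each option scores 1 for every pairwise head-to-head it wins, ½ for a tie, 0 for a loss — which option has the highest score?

C: beats B, D, A, and E → score 4.
B: beats D; loses to C, A, and E → score 1.
D: loses to C, B, A, and E → score 0.
A: beats B and D; loses to C and E → score 2.
E: beats B, D, and A; loses to C → score 3.
C has the best pairwise record.

C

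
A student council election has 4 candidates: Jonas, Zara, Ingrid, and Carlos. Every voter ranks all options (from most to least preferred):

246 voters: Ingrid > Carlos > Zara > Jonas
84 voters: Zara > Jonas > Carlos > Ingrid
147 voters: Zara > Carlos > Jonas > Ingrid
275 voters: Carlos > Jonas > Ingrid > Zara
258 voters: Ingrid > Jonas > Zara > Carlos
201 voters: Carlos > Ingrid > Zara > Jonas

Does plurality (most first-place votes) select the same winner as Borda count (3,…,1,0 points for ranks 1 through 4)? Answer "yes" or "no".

no

Plurality — first-place votes: Jonas 0, Zara 231, Ingrid 504, Carlos 476. Winner: Ingrid.
Borda — scores: Jonas 1381, Zara 1398, Ingrid 2189, Carlos 2298. Winner: Carlos.
The two methods disagree.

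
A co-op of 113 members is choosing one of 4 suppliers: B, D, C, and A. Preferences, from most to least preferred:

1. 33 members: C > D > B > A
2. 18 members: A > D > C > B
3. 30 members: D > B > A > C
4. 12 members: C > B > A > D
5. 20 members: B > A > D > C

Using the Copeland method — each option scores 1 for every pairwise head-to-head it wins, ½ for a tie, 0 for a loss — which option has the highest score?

B: beats A; loses to D and C → score 1.
D: beats B, C, and A → score 3.
C: beats B; loses to D and A → score 1.
A: beats C; loses to B and D → score 1.
D has the best pairwise record.

D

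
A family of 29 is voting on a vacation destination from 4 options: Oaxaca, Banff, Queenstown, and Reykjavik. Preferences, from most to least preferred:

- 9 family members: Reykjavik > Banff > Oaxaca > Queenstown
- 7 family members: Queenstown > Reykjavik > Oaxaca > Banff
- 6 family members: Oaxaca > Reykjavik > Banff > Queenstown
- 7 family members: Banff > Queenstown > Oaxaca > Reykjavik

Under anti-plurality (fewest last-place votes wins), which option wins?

Oaxaca

Last-place votes: Oaxaca 0, Banff 7, Queenstown 15, Reykjavik 7.
Oaxaca is ranked last by the fewest voters, so Oaxaca wins.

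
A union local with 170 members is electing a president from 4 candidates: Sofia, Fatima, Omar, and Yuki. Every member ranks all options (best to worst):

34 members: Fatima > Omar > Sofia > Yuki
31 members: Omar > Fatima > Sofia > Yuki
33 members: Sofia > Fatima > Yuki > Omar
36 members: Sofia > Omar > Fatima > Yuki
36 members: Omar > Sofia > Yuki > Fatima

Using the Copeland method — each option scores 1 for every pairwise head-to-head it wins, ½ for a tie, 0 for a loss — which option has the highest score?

Sofia: beats Fatima and Yuki; loses to Omar → score 2.
Fatima: beats Yuki; loses to Sofia and Omar → score 1.
Omar: beats Sofia, Fatima, and Yuki → score 3.
Yuki: loses to Sofia, Fatima, and Omar → score 0.
Omar has the best pairwise record.

Omar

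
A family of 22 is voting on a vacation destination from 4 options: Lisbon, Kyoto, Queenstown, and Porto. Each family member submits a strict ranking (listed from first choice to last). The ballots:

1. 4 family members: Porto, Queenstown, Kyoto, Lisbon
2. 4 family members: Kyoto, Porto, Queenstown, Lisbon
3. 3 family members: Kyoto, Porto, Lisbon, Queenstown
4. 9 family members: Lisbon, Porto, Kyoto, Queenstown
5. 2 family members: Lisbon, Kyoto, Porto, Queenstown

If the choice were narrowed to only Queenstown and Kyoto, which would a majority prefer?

Kyoto

Voters preferring Queenstown to Kyoto: 4; preferring Kyoto to Queenstown: 18.
Kyoto wins the head-to-head.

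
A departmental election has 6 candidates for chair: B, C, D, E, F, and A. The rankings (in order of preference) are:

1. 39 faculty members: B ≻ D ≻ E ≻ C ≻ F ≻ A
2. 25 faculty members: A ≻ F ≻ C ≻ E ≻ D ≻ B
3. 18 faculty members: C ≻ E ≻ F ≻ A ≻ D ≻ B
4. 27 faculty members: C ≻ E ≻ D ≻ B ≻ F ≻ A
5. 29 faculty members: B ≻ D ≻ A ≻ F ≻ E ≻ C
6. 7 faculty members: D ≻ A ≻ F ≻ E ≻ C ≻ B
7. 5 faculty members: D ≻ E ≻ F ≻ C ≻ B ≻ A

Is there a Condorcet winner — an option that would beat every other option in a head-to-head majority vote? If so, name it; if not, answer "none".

D

D vs B: 82–68 for D.
D vs C: 80–70 for D.
D vs E: 80–70 for D.
D vs F: 107–43 for D.
D vs A: 107–43 for D.
D beats every other option head-to-head.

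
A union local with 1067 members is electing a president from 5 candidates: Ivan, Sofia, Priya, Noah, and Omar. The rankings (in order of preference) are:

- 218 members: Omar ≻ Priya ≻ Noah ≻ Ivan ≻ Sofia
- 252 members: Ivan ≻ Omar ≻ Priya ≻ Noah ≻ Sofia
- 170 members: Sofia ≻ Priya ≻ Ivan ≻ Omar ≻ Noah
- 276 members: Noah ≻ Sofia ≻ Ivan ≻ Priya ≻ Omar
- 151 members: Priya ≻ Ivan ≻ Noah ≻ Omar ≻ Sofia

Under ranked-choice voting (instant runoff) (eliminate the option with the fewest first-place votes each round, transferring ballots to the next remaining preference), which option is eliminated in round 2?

Sofia

Round 1: Ivan 252, Sofia 170, Priya 151, Noah 276, Omar 218. Eliminate Priya.
Round 2: Ivan 403, Sofia 170, Noah 276, Omar 218. Eliminate Sofia.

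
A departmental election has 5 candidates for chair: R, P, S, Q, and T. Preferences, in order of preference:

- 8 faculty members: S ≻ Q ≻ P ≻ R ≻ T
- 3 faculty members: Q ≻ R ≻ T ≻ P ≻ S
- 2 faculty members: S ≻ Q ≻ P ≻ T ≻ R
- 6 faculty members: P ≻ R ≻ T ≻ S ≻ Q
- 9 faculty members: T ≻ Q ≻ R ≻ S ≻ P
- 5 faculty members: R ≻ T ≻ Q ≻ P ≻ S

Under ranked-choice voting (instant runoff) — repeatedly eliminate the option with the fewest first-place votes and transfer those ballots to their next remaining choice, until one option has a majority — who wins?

Round 1: R 5, P 6, S 10, Q 3, T 9. Eliminate Q.
Round 2: R 8, P 6, S 10, T 9. Eliminate P.
Round 3: R 14, S 10, T 9. Eliminate T.
Round 4: R 23, S 10. R has a majority.

R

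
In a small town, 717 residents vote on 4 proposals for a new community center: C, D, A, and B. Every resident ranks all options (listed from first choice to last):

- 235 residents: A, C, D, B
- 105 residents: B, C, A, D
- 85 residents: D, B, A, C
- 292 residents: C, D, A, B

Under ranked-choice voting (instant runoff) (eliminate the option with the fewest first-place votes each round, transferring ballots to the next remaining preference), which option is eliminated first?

D

Round 1: C 292, D 85, A 235, B 105. Eliminate D.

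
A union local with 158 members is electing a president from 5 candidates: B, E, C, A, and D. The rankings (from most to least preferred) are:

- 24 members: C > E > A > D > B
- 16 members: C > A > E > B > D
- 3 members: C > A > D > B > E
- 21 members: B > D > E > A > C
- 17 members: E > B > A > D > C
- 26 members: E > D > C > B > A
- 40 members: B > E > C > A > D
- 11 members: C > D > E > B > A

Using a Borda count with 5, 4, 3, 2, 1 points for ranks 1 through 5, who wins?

B: 24·1 + 16·2 + 3·2 + 21·5 + 17·4 + 26·2 + 40·5 + 11·2 = 509
E: 24·4 + 16·3 + 3·1 + 21·3 + 17·5 + 26·5 + 40·4 + 11·3 = 618
C: 24·5 + 16·5 + 3·5 + 21·1 + 17·1 + 26·3 + 40·3 + 11·5 = 506
A: 24·3 + 16·4 + 3·4 + 21·2 + 17·3 + 26·1 + 40·2 + 11·1 = 358
D: 24·2 + 16·1 + 3·3 + 21·4 + 17·2 + 26·4 + 40·1 + 11·4 = 379
E has the highest Borda score (618).

E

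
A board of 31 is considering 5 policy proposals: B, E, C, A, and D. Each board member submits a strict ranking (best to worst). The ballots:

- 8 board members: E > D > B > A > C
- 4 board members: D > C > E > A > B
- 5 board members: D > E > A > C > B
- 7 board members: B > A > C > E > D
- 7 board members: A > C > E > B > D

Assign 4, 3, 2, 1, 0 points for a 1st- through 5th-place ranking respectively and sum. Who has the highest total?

B: 8·2 + 4·0 + 5·0 + 7·4 + 7·1 = 51
E: 8·4 + 4·2 + 5·3 + 7·1 + 7·2 = 76
C: 8·0 + 4·3 + 5·1 + 7·2 + 7·3 = 52
A: 8·1 + 4·1 + 5·2 + 7·3 + 7·4 = 71
D: 8·3 + 4·4 + 5·4 + 7·0 + 7·0 = 60
E has the highest Borda score (76).

E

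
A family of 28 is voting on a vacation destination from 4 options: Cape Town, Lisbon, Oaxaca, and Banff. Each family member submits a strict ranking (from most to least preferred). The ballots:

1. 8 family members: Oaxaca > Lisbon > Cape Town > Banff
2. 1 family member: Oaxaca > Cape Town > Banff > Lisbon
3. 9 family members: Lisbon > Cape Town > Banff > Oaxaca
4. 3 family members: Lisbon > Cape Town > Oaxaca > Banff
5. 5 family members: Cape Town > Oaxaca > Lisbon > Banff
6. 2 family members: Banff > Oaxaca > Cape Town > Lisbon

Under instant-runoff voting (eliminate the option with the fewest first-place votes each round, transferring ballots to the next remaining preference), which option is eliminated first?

Banff

Round 1: Cape Town 5, Lisbon 12, Oaxaca 9, Banff 2. Eliminate Banff.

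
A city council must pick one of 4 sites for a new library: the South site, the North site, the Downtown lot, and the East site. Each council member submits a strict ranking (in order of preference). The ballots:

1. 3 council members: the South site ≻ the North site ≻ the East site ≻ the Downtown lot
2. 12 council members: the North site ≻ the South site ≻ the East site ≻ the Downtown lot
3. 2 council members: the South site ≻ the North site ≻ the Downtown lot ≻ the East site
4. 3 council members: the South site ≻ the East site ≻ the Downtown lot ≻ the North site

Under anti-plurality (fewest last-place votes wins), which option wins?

Last-place votes: the South site 0, the North site 3, the Downtown lot 15, the East site 2.
the South site is ranked last by the fewest voters, so the South site wins.

the South site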